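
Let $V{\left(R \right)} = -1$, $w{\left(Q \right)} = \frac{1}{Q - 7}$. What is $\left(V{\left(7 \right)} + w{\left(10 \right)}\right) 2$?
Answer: $- \frac{4}{3} \approx -1.3333$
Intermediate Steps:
$w{\left(Q \right)} = \frac{1}{-7 + Q}$
$\left(V{\left(7 \right)} + w{\left(10 \right)}\right) 2 = \left(-1 + \frac{1}{-7 + 10}\right) 2 = \left(-1 + \frac{1}{3}\right) 2 = \left(- \frac{2}{3}\right) 2 = - \frac{4}{3}$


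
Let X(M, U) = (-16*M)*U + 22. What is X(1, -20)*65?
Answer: 22230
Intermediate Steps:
X(M, U) = 22 - 16*M*U (X(M, U) = -16*M*U + 22 = 22 - 16*M*U)
X(1, -20)*65 = (22 - 16*1*(-20))*65 = (22 + 320)*65 = 342*65 = 22230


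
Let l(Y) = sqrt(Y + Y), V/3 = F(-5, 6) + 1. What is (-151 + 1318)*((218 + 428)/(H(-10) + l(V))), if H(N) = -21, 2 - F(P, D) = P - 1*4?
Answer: -1759058/41 - 502588*sqrt(2)/41 ≈ -60240.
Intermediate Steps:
F(P, D) = 6 - P (F(P, D) = 2 - (P - 1*4) = 2 - (P - 4) = 2 - (-4 + P) = 2 + (4 - P) = 6 - P)
V = 36 (V = 3*((6 - 1*(-5)) + 1) = 3*((6 + 5) + 1) = 3*(11 + 1) = 3*12 = 36)
l(Y) = sqrt(2)*sqrt(Y) (l(Y) = sqrt(2*Y) = sqrt(2)*sqrt(Y))
(-151 + 1318)*((218 + 428)/(H(-10) + l(V))) = (-151 + 1318)*((218 + 428)/(-21 + sqrt(2)*sqrt(36))) = 1167*(646/(-21 + sqrt(2)*6)) = 1167*(646/(-21 + 6*sqrt(2))) = 753882/(-21 + 6*sqrt(2))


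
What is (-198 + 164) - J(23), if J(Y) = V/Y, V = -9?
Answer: -773/23 ≈ -33.609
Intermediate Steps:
J(Y) = -9/Y
(-198 + 164) - J(23) = (-198 + 164) - (-9)/23 = -34 - (-9)/23 = -34 - 1*(-9/23) = -34 + 9/23 = -773/23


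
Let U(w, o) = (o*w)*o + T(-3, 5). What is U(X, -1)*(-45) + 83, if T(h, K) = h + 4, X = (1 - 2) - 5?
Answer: 308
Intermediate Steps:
X = -6 (X = -1 - 5 = -6)
T(h, K) = 4 + h
U(w, o) = 1 + w*o² (U(w, o) = (o*w)*o + (4 - 3) = w*o² + 1 = 1 + w*o²)
U(X, -1)*(-45) + 83 = (1 - 6*(-1)²)*(-45) + 83 = (1 - 6*1)*(-45) + 83 = (1 - 6)*(-45) + 83 = -5*(-45) + 83 = 225 + 83 = 308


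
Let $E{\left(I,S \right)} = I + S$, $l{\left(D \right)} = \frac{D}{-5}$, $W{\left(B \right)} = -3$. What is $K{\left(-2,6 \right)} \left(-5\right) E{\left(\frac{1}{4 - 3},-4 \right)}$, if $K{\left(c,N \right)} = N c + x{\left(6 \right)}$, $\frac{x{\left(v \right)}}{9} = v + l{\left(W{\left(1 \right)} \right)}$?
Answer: $711$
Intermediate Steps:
$l{\left(D \right)} = - \frac{D}{5}$ ($l{\left(D \right)} = D \left(- \frac{1}{5}\right) = - \frac{D}{5}$)
$x{\left(v \right)} = \frac{27}{5} + 9 v$ ($x{\left(v \right)} = 9 \left(v - - \frac{3}{5}\right) = 9 \left(v + \frac{3}{5}\right) = 9 \left(\frac{3}{5} + v\right) = \frac{27}{5} + 9 v$)
$K{\left(c,N \right)} = \frac{297}{5} + N c$ ($K{\left(c,N \right)} = N c + \left(\frac{27}{5} + 9 \cdot 6\right) = N c + \left(\frac{27}{5} + 54\right) = N c + \frac{297}{5} = \frac{297}{5} + N c$)
$K{\left(-2,6 \right)} \left(-5\right) E{\left(\frac{1}{4 - 3},-4 \right)} = \left(\frac{297}{5} + 6 \left(-2\right)\right) \left(-5\right) \left(\frac{1}{4 - 3} - 4\right) = \left(\frac{297}{5} - 12\right) \left(-5\right) \left(1^{-1} - 4\right) = \frac{237}{5} \left(-5\right) \left(1 - 4\right) = \left(-237\right) \left(-3\right) = 711$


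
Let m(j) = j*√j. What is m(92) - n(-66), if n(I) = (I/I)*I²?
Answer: -4356 + 184*√23 ≈ -3473.6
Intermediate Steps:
m(j) = j^(3/2)
n(I) = I² (n(I) = 1*I² = I²)
m(92) - n(-66) = 92^(3/2) - 1*(-66)² = 184*√23 - 1*4356 = 184*√23 - 4356 = -4356 + 184*√23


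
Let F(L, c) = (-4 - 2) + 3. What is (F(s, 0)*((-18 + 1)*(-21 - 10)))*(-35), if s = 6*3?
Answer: 55335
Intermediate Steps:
s = 18
F(L, c) = -3 (F(L, c) = -6 + 3 = -3)
(F(s, 0)*((-18 + 1)*(-21 - 10)))*(-35) = -3*(-18 + 1)*(-21 - 10)*(-35) = -(-51)*(-31)*(-35) = -3*527*(-35) = -1581*(-35) = 55335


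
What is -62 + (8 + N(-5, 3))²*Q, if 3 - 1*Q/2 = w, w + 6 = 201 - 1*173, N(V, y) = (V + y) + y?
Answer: -3140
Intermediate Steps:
N(V, y) = V + 2*y
w = 22 (w = -6 + (201 - 1*173) = -6 + (201 - 173) = -6 + 28 = 22)
Q = -38 (Q = 6 - 2*22 = 6 - 44 = -38)
-62 + (8 + N(-5, 3))²*Q = -62 + (8 + (-5 + 2*3))²*(-38) = -62 + (8 + (-5 + 6))²*(-38) = -62 + (8 + 1)²*(-38) = -62 + 9²*(-38) = -62 + 81*(-38) = -62 - 3078 = -3140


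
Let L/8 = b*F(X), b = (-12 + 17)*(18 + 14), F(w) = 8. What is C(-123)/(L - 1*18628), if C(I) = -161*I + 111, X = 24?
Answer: -3319/1398 ≈ -2.3741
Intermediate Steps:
b = 160 (b = 5*32 = 160)
C(I) = 111 - 161*I
L = 10240 (L = 8*(160*8) = 8*1280 = 10240)
C(-123)/(L - 1*18628) = (111 - 161*(-123))/(10240 - 1*18628) = (111 + 19803)/(10240 - 18628) = 19914/(-8388) = 19914*(-1/8388) = -3319/1398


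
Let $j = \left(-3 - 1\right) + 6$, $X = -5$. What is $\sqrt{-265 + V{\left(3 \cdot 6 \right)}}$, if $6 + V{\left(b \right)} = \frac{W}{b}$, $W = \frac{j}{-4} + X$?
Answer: $\frac{i \sqrt{9767}}{6} \approx 16.471 i$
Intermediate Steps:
$j = 2$ ($j = -4 + 6 = 2$)
$W = - \frac{11}{2}$ ($W = \frac{2}{-4} - 5 = 2 \left(- \frac{1}{4}\right) - 5 = - \frac{1}{2} - 5 = - \frac{11}{2} \approx -5.5$)
$V{\left(b \right)} = -6 - \frac{11}{2 b}$
$\sqrt{-265 + V{\left(3 \cdot 6 \right)}} = \sqrt{-265 - \left(6 + \frac{11}{2 \cdot 3 \cdot 6}\right)} = \sqrt{-265 - \left(6 + \frac{11}{2 \cdot 18}\right)} = \sqrt{-265 - \frac{227}{36}} = \sqrt{- \frac{9767}{36}} = \frac{i \sqrt{9767}}{6}$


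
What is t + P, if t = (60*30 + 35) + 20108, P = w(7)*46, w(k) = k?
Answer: 22265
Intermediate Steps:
P = 322 (P = 7*46 = 322)
t = 21943 (t = (1800 + 35) + 20108 = 1835 + 20108 = 21943)
t + P = 21943 + 322 = 22265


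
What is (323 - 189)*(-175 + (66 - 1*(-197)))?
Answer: 11792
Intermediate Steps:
(323 - 189)*(-175 + (66 - 1*(-197))) = 134*(-175 + (66 + 197)) = 134*(-175 + 263) = 134*88 = 11792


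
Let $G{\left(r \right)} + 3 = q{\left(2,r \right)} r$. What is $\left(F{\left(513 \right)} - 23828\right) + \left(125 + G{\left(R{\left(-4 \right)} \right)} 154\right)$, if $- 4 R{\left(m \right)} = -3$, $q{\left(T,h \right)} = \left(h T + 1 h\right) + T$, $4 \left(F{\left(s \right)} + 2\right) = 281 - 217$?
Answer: $- \frac{189281}{8} \approx -23660.0$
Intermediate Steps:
$F{\left(s \right)} = 14$ ($F{\left(s \right)} = -2 + \frac{281 - 217}{4} = -2 + \frac{1}{4} \cdot 64 = -2 + 16 = 14$)
$q{\left(T,h \right)} = T + h + T h$ ($q{\left(T,h \right)} = \left(T h + h\right) + T = \left(h + T h\right) + T = T + h + T h$)
$R{\left(m \right)} = \frac{3}{4}$ ($R{\left(m \right)} = \left(- \frac{1}{4}\right) \left(-3\right) = \frac{3}{4}$)
$G{\left(r \right)} = -3 + r \left(2 + 3 r\right)$ ($G{\left(r \right)} = -3 + \left(2 + r + 2 r\right) r = -3 + \left(2 + 3 r\right) r = -3 + r \left(2 + 3 r\right)$)
$\left(F{\left(513 \right)} - 23828\right) + \left(125 + G{\left(R{\left(-4 \right)} \right)} 154\right) = \left(14 - 23828\right) + \left(125 + \left(-3 + \frac{3 \left(2 + 3 \cdot \frac{3}{4}\right)}{4}\right) 154\right) = -23814 + \left(125 + \left(-3 + \frac{3 \left(2 + \frac{9}{4}\right)}{4}\right) 154\right) = -23814 + \left(125 + \left(-3 + \frac{3}{4} \cdot \frac{17}{4}\right) 154\right) = -23814 + \left(125 + \left(-3 + \frac{51}{16}\right) 154\right) = -23814 + \left(125 + \frac{3}{16} \cdot 154\right) = -23814 + \left(125 + \frac{231}{8}\right) = -23814 + \frac{1231}{8} = - \frac{189281}{8}$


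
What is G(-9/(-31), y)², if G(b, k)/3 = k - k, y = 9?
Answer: 0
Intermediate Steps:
G(b, k) = 0 (G(b, k) = 3*(k - k) = 3*0 = 0)
G(-9/(-31), y)² = 0² = 0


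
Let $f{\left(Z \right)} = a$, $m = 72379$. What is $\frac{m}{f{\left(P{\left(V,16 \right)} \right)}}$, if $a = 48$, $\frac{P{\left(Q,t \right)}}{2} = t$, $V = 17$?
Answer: $\frac{72379}{48} \approx 1507.9$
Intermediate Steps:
$P{\left(Q,t \right)} = 2 t$
$f{\left(Z \right)} = 48$
$\frac{m}{f{\left(P{\left(V,16 \right)} \right)}} = \frac{72379}{48}$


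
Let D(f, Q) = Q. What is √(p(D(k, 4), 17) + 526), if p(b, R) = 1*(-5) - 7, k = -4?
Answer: √514 ≈ 22.672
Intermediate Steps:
p(b, R) = -12 (p(b, R) = -5 - 7 = -12)
√(p(D(k, 4), 17) + 526) = √(-12 + 526) = √514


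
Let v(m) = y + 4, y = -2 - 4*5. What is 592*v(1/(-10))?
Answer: -10656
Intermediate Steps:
y = -22 (y = -2 - 20 = -22)
v(m) = -18 (v(m) = -22 + 4 = -18)
592*v(1/(-10)) = 592*(-18) = -10656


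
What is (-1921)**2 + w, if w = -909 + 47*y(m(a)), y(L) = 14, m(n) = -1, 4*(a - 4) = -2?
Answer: 3689990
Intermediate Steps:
a = 7/2 (a = 4 + (1/4)*(-2) = 4 - 1/2 = 7/2 ≈ 3.5000)
w = -251 (w = -909 + 47*14 = -909 + 658 = -251)
(-1921)**2 + w = (-1921)**2 - 251 = 3690241 - 251 = 3689990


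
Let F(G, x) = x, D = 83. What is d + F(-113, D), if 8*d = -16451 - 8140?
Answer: -23927/8 ≈ -2990.9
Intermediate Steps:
d = -24591/8 (d = (-16451 - 8140)/8 = (⅛)*(-24591) = -24591/8 ≈ -3073.9)
d + F(-113, D) = -24591/8 + 83 = -23927/8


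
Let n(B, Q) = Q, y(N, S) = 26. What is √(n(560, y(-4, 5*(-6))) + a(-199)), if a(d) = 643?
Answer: √669 ≈ 25.865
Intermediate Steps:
√(n(560, y(-4, 5*(-6))) + a(-199)) = √(26 + 643) = √669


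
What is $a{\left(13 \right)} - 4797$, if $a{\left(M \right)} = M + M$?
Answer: $-4771$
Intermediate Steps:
$a{\left(M \right)} = 2 M$
$a{\left(13 \right)} - 4797 = 2 \cdot 13 - 4797 = 26 - 4797 = -4771$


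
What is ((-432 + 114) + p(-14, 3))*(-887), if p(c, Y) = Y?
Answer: 279405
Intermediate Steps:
((-432 + 114) + p(-14, 3))*(-887) = ((-432 + 114) + 3)*(-887) = (-318 + 3)*(-887) = -315*(-887) = 279405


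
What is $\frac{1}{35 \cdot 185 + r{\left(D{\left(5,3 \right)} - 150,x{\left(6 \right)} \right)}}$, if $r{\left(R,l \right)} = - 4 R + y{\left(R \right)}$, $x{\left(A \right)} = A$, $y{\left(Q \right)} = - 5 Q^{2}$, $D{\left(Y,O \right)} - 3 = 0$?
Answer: $- \frac{1}{100982} \approx -9.9028 \cdot 10^{-6}$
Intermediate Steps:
$D{\left(Y,O \right)} = 3$ ($D{\left(Y,O \right)} = 3 + 0 = 3$)
$r{\left(R,l \right)} = - 5 R^{2} - 4 R$ ($r{\left(R,l \right)} = - 4 R - 5 R^{2} = - 5 R^{2} - 4 R$)
$\frac{1}{35 \cdot 185 + r{\left(D{\left(5,3 \right)} - 150,x{\left(6 \right)} \right)}} = \frac{1}{35 \cdot 185 + \left(3 - 150\right) \left(-4 - 5 \left(3 - 150\right)\right)} = \frac{1}{6475 + \left(3 - 150\right) \left(-4 - 5 \left(3 - 150\right)\right)} = \frac{1}{6475 - 147 \left(-4 - -735\right)} = \frac{1}{6475 - 147 \left(-4 + 735\right)} = \frac{1}{6475 - 107457} = \frac{1}{-100982} = - \frac{1}{100982}$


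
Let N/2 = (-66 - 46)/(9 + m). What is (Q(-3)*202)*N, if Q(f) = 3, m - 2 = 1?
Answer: -11312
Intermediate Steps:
m = 3 (m = 2 + 1 = 3)
N = -56/3 (N = 2*((-66 - 46)/(9 + 3)) = 2*(-112/12) = 2*(-112*1/12) = 2*(-28/3) = -56/3 ≈ -18.667)
(Q(-3)*202)*N = (3*202)*(-56/3) = 606*(-56/3) = -11312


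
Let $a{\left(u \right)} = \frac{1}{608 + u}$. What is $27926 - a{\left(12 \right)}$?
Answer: $\frac{17314119}{620} \approx 27926.0$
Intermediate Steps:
$27926 - a{\left(12 \right)} = 27926 - \frac{1}{608 + 12} = 27926 - \frac{1}{620} = \frac{17314119}{620}$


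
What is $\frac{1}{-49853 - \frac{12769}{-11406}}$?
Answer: $- \frac{11406}{568610549} \approx -2.0059 \cdot 10^{-5}$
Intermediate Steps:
$\frac{1}{-49853 - \frac{12769}{-11406}} = \frac{1}{-49853 - - \frac{12769}{11406}} = \frac{1}{-49853 + \frac{12769}{11406}} = \frac{1}{- \frac{568610549}{11406}} = - \frac{11406}{568610549}$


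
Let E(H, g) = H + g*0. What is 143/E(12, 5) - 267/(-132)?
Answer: 460/33 ≈ 13.939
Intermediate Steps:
E(H, g) = H (E(H, g) = H + 0 = H)
143/E(12, 5) - 267/(-132) = 143/12 - 267/(-132) = 143*(1/12) - 267*(-1/132) = 143/12 + 89/44 = 460/33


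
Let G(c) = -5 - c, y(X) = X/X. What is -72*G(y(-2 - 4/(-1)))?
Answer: 432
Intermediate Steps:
y(X) = 1
-72*G(y(-2 - 4/(-1))) = -72*(-5 - 1*1) = -72*(-5 - 1) = -72*(-6) = 432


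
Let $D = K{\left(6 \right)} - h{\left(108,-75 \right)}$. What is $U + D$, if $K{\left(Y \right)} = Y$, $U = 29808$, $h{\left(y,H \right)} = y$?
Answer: $29706$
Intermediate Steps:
$D = -102$ ($D = 6 - 108 = -102$)
$U + D = 29808 - 102 = 29706$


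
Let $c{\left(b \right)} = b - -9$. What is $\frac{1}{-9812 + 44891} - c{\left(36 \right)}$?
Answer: $- \frac{1578554}{35079} \approx -45.0$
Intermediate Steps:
$c{\left(b \right)} = 9 + b$ ($c{\left(b \right)} = b + 9 = 9 + b$)
$\frac{1}{-9812 + 44891} - c{\left(36 \right)} = \frac{1}{-9812 + 44891} - \left(9 + 36\right) = \frac{1}{35079} - 45 = - \frac{1578554}{35079}$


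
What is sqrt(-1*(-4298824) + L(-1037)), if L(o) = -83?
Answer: sqrt(4298741) ≈ 2073.3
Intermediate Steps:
sqrt(-1*(-4298824) + L(-1037)) = sqrt(-1*(-4298824) - 83) = sqrt(4298824 - 83) = sqrt(4298741)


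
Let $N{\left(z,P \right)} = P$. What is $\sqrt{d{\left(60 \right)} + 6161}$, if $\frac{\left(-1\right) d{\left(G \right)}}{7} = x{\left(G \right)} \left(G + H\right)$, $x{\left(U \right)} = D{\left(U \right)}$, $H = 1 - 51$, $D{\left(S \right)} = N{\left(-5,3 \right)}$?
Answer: $\sqrt{5951} \approx 77.143$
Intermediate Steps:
$D{\left(S \right)} = 3$
$H = -50$ ($H = 1 - 51 = -50$)
$x{\left(U \right)} = 3$
$d{\left(G \right)} = 1050 - 21 G$ ($d{\left(G \right)} = - 7 \cdot 3 \left(G - 50\right) = - 7 \cdot 3 \left(-50 + G\right) = - 7 \left(-150 + 3 G\right) = 1050 - 21 G$)
$\sqrt{d{\left(60 \right)} + 6161} = \sqrt{\left(1050 - 1260\right) + 6161} = \sqrt{-210 + 6161} = \sqrt{5951}$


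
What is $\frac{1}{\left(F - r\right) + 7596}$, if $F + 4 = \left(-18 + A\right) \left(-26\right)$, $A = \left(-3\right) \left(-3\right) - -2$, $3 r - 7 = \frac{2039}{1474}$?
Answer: $\frac{1474}{11454757} \approx 0.00012868$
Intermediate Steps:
$r = \frac{4119}{1474}$ ($r = \frac{7}{3} + \frac{2039 \cdot \frac{1}{1474}}{3} = \frac{7}{3} + \frac{1}{3} \cdot \frac{2039}{1474} = \frac{7}{3} + \frac{2039}{4422} = \frac{4119}{1474} \approx 2.7944$)
$A = 11$ ($A = 9 + 2 = 11$)
$F = 178$ ($F = -4 + \left(-18 + 11\right) \left(-26\right) = -4 - -182 = -4 + 182 = 178$)
$\frac{1}{\left(F - r\right) + 7596} = \frac{1}{\left(178 - \frac{4119}{1474}\right) + 7596} = \frac{1}{\frac{258253}{1474} + 7596} = \frac{1}{\frac{11454757}{1474}} = \frac{1474}{11454757}$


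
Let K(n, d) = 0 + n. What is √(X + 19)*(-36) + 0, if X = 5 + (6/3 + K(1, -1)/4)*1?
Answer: -18*√105 ≈ -184.45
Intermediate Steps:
K(n, d) = n
X = 29/4 (X = 5 + (6/3 + 1/4)*1 = 5 + (6*(⅓) + 1*(¼))*1 = 5 + (2 + ¼)*1 = 5 + (9/4)*1 = 5 + 9/4 = 29/4 ≈ 7.2500)
√(X + 19)*(-36) + 0 = √(29/4 + 19)*(-36) + 0 = √(105/4)*(-36) + 0 = (√105/2)*(-36) + 0 = -18*√105 + 0 = -18*√105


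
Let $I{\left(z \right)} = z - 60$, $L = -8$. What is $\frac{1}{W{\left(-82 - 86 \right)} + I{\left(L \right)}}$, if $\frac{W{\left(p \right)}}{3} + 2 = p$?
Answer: $- \frac{1}{578} \approx -0.0017301$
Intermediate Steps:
$W{\left(p \right)} = -6 + 3 p$
$I{\left(z \right)} = -60 + z$
$\frac{1}{W{\left(-82 - 86 \right)} + I{\left(L \right)}} = \frac{1}{\left(-6 + 3 \left(-82 - 86\right)\right) - 68} = \frac{1}{\left(-6 + 3 \left(-168\right)\right) - 68} = \frac{1}{\left(-6 - 504\right) - 68} = \frac{1}{-510 - 68} = \frac{1}{-578} = - \frac{1}{578}$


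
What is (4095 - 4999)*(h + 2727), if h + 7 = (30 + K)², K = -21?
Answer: -2532104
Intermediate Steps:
h = 74 (h = -7 + (30 - 21)² = -7 + 9² = -7 + 81 = 74)
(4095 - 4999)*(h + 2727) = (4095 - 4999)*(74 + 2727) = -904*2801 = -2532104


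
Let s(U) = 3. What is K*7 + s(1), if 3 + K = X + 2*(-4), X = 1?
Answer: -67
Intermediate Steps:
K = -10 (K = -3 + (1 + 2*(-4)) = -3 + (1 - 8) = -3 - 7 = -10)
K*7 + s(1) = -10*7 + 3 = -70 + 3 = -67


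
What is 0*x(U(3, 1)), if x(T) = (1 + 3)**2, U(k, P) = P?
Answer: 0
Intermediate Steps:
x(T) = 16 (x(T) = 4**2 = 16)
0*x(U(3, 1)) = 0*16 = 0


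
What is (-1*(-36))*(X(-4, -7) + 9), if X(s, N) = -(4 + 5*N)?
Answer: 1440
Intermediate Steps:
X(s, N) = -4 - 5*N
(-1*(-36))*(X(-4, -7) + 9) = (-1*(-36))*((-4 - 5*(-7)) + 9) = 36*((-4 + 35) + 9) = 36*(31 + 9) = 36*40 = 1440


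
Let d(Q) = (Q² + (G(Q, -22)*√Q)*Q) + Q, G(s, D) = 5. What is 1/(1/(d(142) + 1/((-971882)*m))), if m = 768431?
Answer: 15165013365525451/746824257142 + 710*√142 ≈ 28767.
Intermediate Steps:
d(Q) = Q + Q² + 5*Q^(3/2) (d(Q) = (Q² + (5*√Q)*Q) + Q = (Q² + 5*Q^(3/2)) + Q = Q + Q² + 5*Q^(3/2))
1/(1/(d(142) + 1/((-971882)*m))) = 1/(1/((142 + 142² + 5*142^(3/2)) + 1/(-971882*768431))) = 1/(1/((142 + 20164 + 5*(142*√142)) - 1/971882*1/768431)) = 1/(1/((142 + 20164 + 710*√142) - 1/746824257142)) = 1/(1/((20306 + 710*√142) - 1/746824257142)) = 1/(1/(15165013365525451/746824257142 + 710*√142)) = 15165013365525451/746824257142 + 710*√142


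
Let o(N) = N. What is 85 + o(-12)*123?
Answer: -1391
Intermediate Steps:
85 + o(-12)*123 = 85 - 12*123 = 85 - 1476 = -1391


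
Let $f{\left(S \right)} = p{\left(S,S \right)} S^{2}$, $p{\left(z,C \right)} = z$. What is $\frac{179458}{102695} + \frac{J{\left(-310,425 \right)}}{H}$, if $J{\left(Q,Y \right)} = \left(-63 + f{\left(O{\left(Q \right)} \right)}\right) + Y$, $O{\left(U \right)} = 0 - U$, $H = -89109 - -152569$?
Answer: $\frac{16162170133}{34300130} \approx 471.2$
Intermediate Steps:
$H = 63460$ ($H = -89109 + 152569 = 63460$)
$O{\left(U \right)} = - U$
$f{\left(S \right)} = S^{3}$ ($f{\left(S \right)} = S S^{2} = S^{3}$)
$J{\left(Q,Y \right)} = -63 + Y - Q^{3}$ ($J{\left(Q,Y \right)} = \left(-63 + \left(- Q\right)^{3}\right) + Y = \left(-63 - Q^{3}\right) + Y = -63 + Y - Q^{3}$)
$\frac{179458}{102695} + \frac{J{\left(-310,425 \right)}}{H} = \frac{179458}{102695} + \frac{-63 + 425 - \left(-310\right)^{3}}{63460} = 179458 \cdot \frac{1}{102695} + \left(-63 + 425 - -29791000\right) \frac{1}{63460} = \frac{179458}{102695} + \left(-63 + 425 + 29791000\right) \frac{1}{63460} = \frac{179458}{102695} + 29791362 \cdot \frac{1}{63460} = \frac{179458}{102695} + \frac{14895681}{31730} = \frac{16162170133}{34300130}$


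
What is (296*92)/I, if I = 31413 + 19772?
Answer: 27232/51185 ≈ 0.53203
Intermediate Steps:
I = 51185
(296*92)/I = (296*92)/51185 = 27232*(1/51185) = 27232/51185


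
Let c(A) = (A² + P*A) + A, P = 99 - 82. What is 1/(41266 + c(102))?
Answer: 1/53506 ≈ 1.8689e-5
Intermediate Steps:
P = 17
c(A) = A² + 18*A (c(A) = (A² + 17*A) + A = A² + 18*A)
1/(41266 + c(102)) = 1/(41266 + 102*(18 + 102)) = 1/(41266 + 102*120) = 1/(41266 + 12240) = 1/53506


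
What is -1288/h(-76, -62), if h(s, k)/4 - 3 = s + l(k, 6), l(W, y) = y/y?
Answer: 161/36 ≈ 4.4722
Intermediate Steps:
l(W, y) = 1
h(s, k) = 16 + 4*s (h(s, k) = 12 + 4*(s + 1) = 12 + 4*(1 + s) = 12 + (4 + 4*s) = 16 + 4*s)
-1288/h(-76, -62) = -1288/(16 + 4*(-76)) = -1288/(16 - 304) = -1288/(-288) = -1288*(-1/288) = 161/36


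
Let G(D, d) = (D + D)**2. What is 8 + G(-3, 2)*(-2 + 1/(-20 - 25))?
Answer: -324/5 ≈ -64.800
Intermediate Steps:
G(D, d) = 4*D**2 (G(D, d) = (2*D)**2 = 4*D**2)
8 + G(-3, 2)*(-2 + 1/(-20 - 25)) = 8 + (4*(-3)**2)*(-2 + 1/(-20 - 25)) = 8 + (4*9)*(-2 + 1/(-45)) = 8 + 36*(-2 - 1/45) = 8 + 36*(-91/45) = 8 - 364/5 = -324/5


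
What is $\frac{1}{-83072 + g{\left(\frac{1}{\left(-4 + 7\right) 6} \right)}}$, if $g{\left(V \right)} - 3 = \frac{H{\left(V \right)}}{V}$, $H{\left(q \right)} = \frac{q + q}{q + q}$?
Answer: $- \frac{1}{83051} \approx -1.2041 \cdot 10^{-5}$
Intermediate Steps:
$H{\left(q \right)} = 1$ ($H{\left(q \right)} = \frac{2 q}{2 q} = 2 q \frac{1}{2 q} = 1$)
$g{\left(V \right)} = 3 + \frac{1}{V}$ ($g{\left(V \right)} = 3 + 1 \frac{1}{V} = 3 + \frac{1}{V}$)
$\frac{1}{-83072 + g{\left(\frac{1}{\left(-4 + 7\right) 6} \right)}} = \frac{1}{-83072 + \left(3 + \frac{1}{\frac{1}{\left(-4 + 7\right) 6}}\right)} = \frac{1}{-83072 + \left(3 + \frac{1}{\frac{1}{3 \cdot 6}}\right)} = \frac{1}{-83072 + \left(3 + \frac{1}{\frac{1}{18}}\right)} = \frac{1}{-83072 + \left(3 + 18\right)} = \frac{1}{-83072 + 21} = \frac{1}{-83051} = - \frac{1}{83051}$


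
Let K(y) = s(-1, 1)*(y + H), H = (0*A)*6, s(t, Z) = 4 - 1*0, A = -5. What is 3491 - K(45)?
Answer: 3311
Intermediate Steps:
s(t, Z) = 4 (s(t, Z) = 4 + 0 = 4)
H = 0 (H = (0*(-5))*6 = 0*6 = 0)
K(y) = 4*y (K(y) = 4*(y + 0) = 4*y)
3491 - K(45) = 3491 - 4*45 = 3491 - 1*180 = 3491 - 180 = 3311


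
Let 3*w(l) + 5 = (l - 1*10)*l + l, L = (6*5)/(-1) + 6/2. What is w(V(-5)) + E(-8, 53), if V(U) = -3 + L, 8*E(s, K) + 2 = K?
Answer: 9473/24 ≈ 394.71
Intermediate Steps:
E(s, K) = -¼ + K/8
L = -27 (L = 30*(-1) + 6*(½) = -30 + 3 = -27)
V(U) = -30 (V(U) = -3 - 27 = -30)
w(l) = -5/3 + l/3 + l*(-10 + l)/3 (w(l) = -5/3 + ((l - 1*10)*l + l)/3 = -5/3 + ((l - 10)*l + l)/3 = -5/3 + ((-10 + l)*l + l)/3 = -5/3 + (l*(-10 + l) + l)/3 = -5/3 + (l + l*(-10 + l))/3 = -5/3 + (l/3 + l*(-10 + l)/3) = -5/3 + l/3 + l*(-10 + l)/3)
w(V(-5)) + E(-8, 53) = (-5/3 - 3*(-30) + (⅓)*(-30)²) + (-¼ + (⅛)*53) = (-5/3 + 90 + (⅓)*900) + (-¼ + 53/8) = (-5/3 + 90 + 300) + 51/8 = 1165/3 + 51/8 = 9473/24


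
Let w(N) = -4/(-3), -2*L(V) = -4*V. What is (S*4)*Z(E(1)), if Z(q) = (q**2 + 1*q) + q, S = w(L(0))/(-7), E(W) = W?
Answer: -16/7 ≈ -2.2857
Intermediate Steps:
L(V) = 2*V (L(V) = -(-2)*V = 2*V)
w(N) = 4/3 (w(N) = -4*(-1/3) = 4/3)
S = -4/21 (S = (4/3)/(-7) = (4/3)*(-1/7) = -4/21 ≈ -0.19048)
Z(q) = q**2 + 2*q (Z(q) = (q**2 + q) + q = (q + q**2) + q = q**2 + 2*q)
(S*4)*Z(E(1)) = (-4/21*4)*(1*(2 + 1)) = -16*3/21 = -16/21*3 = -16/7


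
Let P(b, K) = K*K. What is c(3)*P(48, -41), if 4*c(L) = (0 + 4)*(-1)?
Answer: -1681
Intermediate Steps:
P(b, K) = K²
c(L) = -1 (c(L) = ((0 + 4)*(-1))/4 = (4*(-1))/4 = (¼)*(-4) = -1)
c(3)*P(48, -41) = -1*(-41)² = -1*1681 = -1681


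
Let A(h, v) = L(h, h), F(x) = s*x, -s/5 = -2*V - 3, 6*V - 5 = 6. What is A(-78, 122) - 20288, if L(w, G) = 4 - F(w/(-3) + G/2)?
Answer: -59552/3 ≈ -19851.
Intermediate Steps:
V = 11/6 (V = ⅚ + (⅙)*6 = ⅚ + 1 = 11/6 ≈ 1.8333)
s = 100/3 (s = -5*(-2*11/6 - 3) = -5*(-11/3 - 3) = -5*(-20/3) = 100/3 ≈ 33.333)
F(x) = 100*x/3
L(w, G) = 4 - 50*G/3 + 100*w/9 (L(w, G) = 4 - 100*(w/(-3) + G/2)/3 = 4 - 100*(w*(-⅓) + G*(½))/3 = 4 - 100*(-w/3 + G/2)/3 = 4 - 100*(G/2 - w/3)/3 = 4 - (-100*w/9 + 50*G/3) = 4 + (-50*G/3 + 100*w/9) = 4 - 50*G/3 + 100*w/9)
A(h, v) = 4 - 50*h/9 (A(h, v) = 4 - 50*h/3 + 100*h/9 = 4 - 50*h/9)
A(-78, 122) - 20288 = (4 - 50/9*(-78)) - 20288 = (4 + 1300/3) - 20288 = 1312/3 - 20288 = -59552/3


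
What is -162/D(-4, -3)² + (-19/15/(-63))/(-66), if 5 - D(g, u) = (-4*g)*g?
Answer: -1132711/32993730 ≈ -0.034331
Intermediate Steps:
D(g, u) = 5 + 4*g² (D(g, u) = 5 - (-4*g)*g = 5 - (-4)*g² = 5 + 4*g²)
-162/D(-4, -3)² + (-19/15/(-63))/(-66) = -162/(5 + 4*(-4)²)² + (-19/15/(-63))/(-66) = -162/(5 + 4*16)² + (-19*1/15*(-1/63))*(-1/66) = -162/(5 + 64)² - 19/15*(-1/63)*(-1/66) = -162/(69²) + (19/945)*(-1/66) = -162/4761 - 19/62370 = -162*1/4761 - 19/62370 = -18/529 - 19/62370 = -1132711/32993730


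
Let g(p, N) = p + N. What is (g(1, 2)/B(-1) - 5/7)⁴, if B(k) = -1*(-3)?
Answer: 16/2401 ≈ 0.0066639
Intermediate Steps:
B(k) = 3
g(p, N) = N + p
(g(1, 2)/B(-1) - 5/7)⁴ = ((2 + 1)/3 - 5/7)⁴ = (3*(⅓) - 5*⅐)⁴ = (1 - 5/7)⁴ = (2/7)⁴ = 16/2401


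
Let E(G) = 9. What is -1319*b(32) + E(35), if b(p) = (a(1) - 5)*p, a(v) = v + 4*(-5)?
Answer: 1013001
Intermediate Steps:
a(v) = -20 + v (a(v) = v - 20 = -20 + v)
b(p) = -24*p (b(p) = ((-20 + 1) - 5)*p = (-19 - 5)*p = -24*p)
-1319*b(32) + E(35) = -(-31656)*32 + 9 = -1319*(-768) + 9 = 1012992 + 9 = 1013001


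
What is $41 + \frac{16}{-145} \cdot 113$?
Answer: $\frac{4137}{145} \approx 28.531$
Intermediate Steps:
$41 + \frac{16}{-145} \cdot 113 = 41 + 16 \left(- \frac{1}{145}\right) 113 = 41 - \frac{1808}{145} = \frac{4137}{145}$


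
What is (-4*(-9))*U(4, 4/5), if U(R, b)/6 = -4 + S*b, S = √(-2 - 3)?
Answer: -864 + 864*I*√5/5 ≈ -864.0 + 386.39*I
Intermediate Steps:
S = I*√5 (S = √(-5) = I*√5 ≈ 2.2361*I)
U(R, b) = -24 + 6*I*b*√5 (U(R, b) = 6*(-4 + (I*√5)*b) = 6*(-4 + I*b*√5) = -24 + 6*I*b*√5)
(-4*(-9))*U(4, 4/5) = (-4*(-9))*(-24 + 6*I*(4/5)*√5) = 36*(-24 + 6*I*(4*(⅕))*√5) = 36*(-24 + 6*I*(⅘)*√5) = 36*(-24 + 24*I*√5/5) = -864 + 864*I*√5/5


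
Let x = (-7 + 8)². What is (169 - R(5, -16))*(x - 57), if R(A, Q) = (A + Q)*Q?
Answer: 392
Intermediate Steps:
R(A, Q) = Q*(A + Q)
x = 1 (x = 1² = 1)
(169 - R(5, -16))*(x - 57) = (169 - (-16)*(5 - 16))*(1 - 57) = (169 - (-16)*(-11))*(-56) = (169 - 1*176)*(-56) = (169 - 176)*(-56) = -7*(-56) = 392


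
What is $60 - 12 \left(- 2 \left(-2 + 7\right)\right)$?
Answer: $180$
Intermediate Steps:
$60 - 12 \left(- 2 \left(-2 + 7\right)\right) = 60 - 12 \left(\left(-2\right) 5\right) = 60 - -120 = 60 + 120 = 180$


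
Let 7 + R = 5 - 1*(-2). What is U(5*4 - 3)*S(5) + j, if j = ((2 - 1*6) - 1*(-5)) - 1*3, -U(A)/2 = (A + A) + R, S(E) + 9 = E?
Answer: 270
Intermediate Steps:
S(E) = -9 + E
R = 0 (R = -7 + (5 - 1*(-2)) = -7 + (5 + 2) = -7 + 7 = 0)
U(A) = -4*A (U(A) = -2*((A + A) + 0) = -2*(2*A + 0) = -4*A)
j = -2 (j = ((2 - 6) + 5) - 3 = (-4 + 5) - 3 = 1 - 3 = -2)
U(5*4 - 3)*S(5) + j = (-4*(5*4 - 3))*(-9 + 5) - 2 = -4*(20 - 3)*(-4) - 2 = -4*17*(-4) - 2 = -68*(-4) - 2 = 272 - 2 = 270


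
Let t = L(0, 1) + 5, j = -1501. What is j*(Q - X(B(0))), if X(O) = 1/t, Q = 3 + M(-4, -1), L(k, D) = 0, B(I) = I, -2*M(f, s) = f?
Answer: -36024/5 ≈ -7204.8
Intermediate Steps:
M(f, s) = -f/2
Q = 5 (Q = 3 - ½*(-4) = 3 + 2 = 5)
t = 5 (t = 0 + 5 = 5)
X(O) = ⅕ (X(O) = 1/5 = ⅕)
j*(Q - X(B(0))) = -1501*(5 - 1*⅕) = -1501*(5 - ⅕) = -1501*24/5 = -36024/5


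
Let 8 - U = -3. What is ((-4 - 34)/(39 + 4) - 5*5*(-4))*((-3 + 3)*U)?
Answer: 0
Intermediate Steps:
U = 11 (U = 8 - 1*(-3) = 8 + 3 = 11)
((-4 - 34)/(39 + 4) - 5*5*(-4))*((-3 + 3)*U) = ((-4 - 34)/(39 + 4) - 5*5*(-4))*((-3 + 3)*11) = (-38/43 - 25*(-4))*(0*11) = (-38*1/43 + 100)*0 = (-38/43 + 100)*0 = (4262/43)*0 = 0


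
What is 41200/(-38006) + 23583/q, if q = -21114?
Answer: -294365383/133743114 ≈ -2.2010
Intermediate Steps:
41200/(-38006) + 23583/q = 41200/(-38006) + 23583/(-21114) = 41200*(-1/38006) + 23583*(-1/21114) = -20600/19003 - 7861/7038 = -294365383/133743114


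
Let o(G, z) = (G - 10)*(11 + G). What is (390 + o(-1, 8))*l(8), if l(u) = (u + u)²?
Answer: 71680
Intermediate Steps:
l(u) = 4*u² (l(u) = (2*u)² = 4*u²)
o(G, z) = (-10 + G)*(11 + G)
(390 + o(-1, 8))*l(8) = (390 + (-110 - 1 + (-1)²))*(4*8²) = (390 + (-110 - 1 + 1))*(4*64) = (390 - 110)*256 = 280*256 = 71680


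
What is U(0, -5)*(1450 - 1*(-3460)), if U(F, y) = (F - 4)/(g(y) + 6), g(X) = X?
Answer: -19640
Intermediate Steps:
U(F, y) = (-4 + F)/(6 + y) (U(F, y) = (F - 4)/(y + 6) = (-4 + F)/(6 + y))
U(0, -5)*(1450 - 1*(-3460)) = ((-4 + 0)/(6 - 5))*(1450 - 1*(-3460)) = (-4/1)*(1450 + 3460) = (1*(-4))*4910 = -4*4910 = -19640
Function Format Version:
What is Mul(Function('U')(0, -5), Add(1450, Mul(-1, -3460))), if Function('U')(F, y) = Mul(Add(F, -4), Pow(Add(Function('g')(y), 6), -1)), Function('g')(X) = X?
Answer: -19640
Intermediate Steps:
Function('U')(F, y) = Mul(Pow(Add(6, y), -1), Add(-4, F)) (Function('U')(F, y) = Mul(Add(F, -4), Pow(Add(y, 6), -1)) = Mul(Add(-4, F), Pow(Add(6, y), -1)) = Mul(Pow(Add(6, y), -1), Add(-4, F)))
Mul(Function('U')(0, -5), Add(1450, Mul(-1, -3460))) = Mul(Mul(Pow(Add(6, -5), -1), Add(-4, 0)), Add(1450, Mul(-1, -3460))) = Mul(Mul(Pow(1, -1), -4), Add(1450, 3460)) = Mul(Mul(1, -4), 4910) = Mul(-4, 4910) = -19640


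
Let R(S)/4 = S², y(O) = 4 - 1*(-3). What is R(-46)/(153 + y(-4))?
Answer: 529/10 ≈ 52.900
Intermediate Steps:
y(O) = 7 (y(O) = 4 + 3 = 7)
R(S) = 4*S²
R(-46)/(153 + y(-4)) = (4*(-46)²)/(153 + 7) = (4*2116)/160 = 8464*(1/160) = 529/10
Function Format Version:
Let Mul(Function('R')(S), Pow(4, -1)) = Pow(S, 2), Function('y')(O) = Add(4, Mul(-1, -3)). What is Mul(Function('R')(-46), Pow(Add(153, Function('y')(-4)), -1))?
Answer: Rational(529, 10) ≈ 52.900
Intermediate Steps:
Function('y')(O) = 7 (Function('y')(O) = Add(4, 3) = 7)
Function('R')(S) = Mul(4, Pow(S, 2))
Mul(Function('R')(-46), Pow(Add(153, Function('y')(-4)), -1)) = Mul(Mul(4, Pow(-46, 2)), Pow(Add(153, 7), -1)) = Mul(Mul(4, 2116), Pow(160, -1)) = Mul(8464, Rational(1, 160)) = Rational(529, 10)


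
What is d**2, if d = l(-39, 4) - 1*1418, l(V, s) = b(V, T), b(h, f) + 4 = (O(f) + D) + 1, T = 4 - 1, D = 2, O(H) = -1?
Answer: 2016400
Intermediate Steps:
T = 3
b(h, f) = -2 (b(h, f) = -4 + ((-1 + 2) + 1) = -4 + (1 + 1) = -4 + 2 = -2)
l(V, s) = -2
d = -1420 (d = -2 - 1*1418 = -2 - 1418 = -1420)
d**2 = (-1420)**2 = 2016400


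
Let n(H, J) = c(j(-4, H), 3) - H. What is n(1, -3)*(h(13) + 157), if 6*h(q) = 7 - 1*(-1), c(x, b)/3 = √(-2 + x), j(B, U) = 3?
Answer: 950/3 ≈ 316.67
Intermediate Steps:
c(x, b) = 3*√(-2 + x)
n(H, J) = 3 - H (n(H, J) = 3*√(-2 + 3) - H = 3*√1 - H = 3*1 - H = 3 - H)
h(q) = 4/3 (h(q) = (7 - 1*(-1))/6 = (7 + 1)/6 = (⅙)*8 = 4/3)
n(1, -3)*(h(13) + 157) = (3 - 1*1)*(4/3 + 157) = (3 - 1)*(475/3) = 2*(475/3) = 950/3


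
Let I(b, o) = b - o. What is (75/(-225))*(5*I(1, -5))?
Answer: -10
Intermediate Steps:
(75/(-225))*(5*I(1, -5)) = (75/(-225))*(5*(1 - 1*(-5))) = (75*(-1/225))*(5*(1 + 5)) = -5*6/3 = -⅓*30 = -10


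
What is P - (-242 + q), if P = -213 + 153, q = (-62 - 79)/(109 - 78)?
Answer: 5783/31 ≈ 186.55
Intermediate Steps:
q = -141/31 ≈ -4.5484
P = -60
P - (-242 + q) = -60 - (-242 - 141/31) = -60 - 1*(-7643/31) = -60 + 7643/31 = 5783/31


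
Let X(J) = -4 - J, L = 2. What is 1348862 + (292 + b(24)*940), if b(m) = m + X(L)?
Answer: 1366074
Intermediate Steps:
b(m) = -6 + m (b(m) = m + (-4 - 1*2) = m + (-4 - 2) = m - 6 = -6 + m)
1348862 + (292 + b(24)*940) = 1348862 + (292 + (-6 + 24)*940) = 1348862 + (292 + 18*940) = 1348862 + (292 + 16920) = 1348862 + 17212 = 1366074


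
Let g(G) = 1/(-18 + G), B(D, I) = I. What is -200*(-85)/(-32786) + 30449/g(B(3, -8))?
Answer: -12977920382/16393 ≈ -7.9167e+5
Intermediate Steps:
-200*(-85)/(-32786) + 30449/g(B(3, -8)) = -200*(-85)/(-32786) + 30449/(1/(-18 - 8)) = 17000*(-1/32786) + 30449/(1/(-26)) = -8500/16393 + 30449/(-1/26) = -8500/16393 + 30449*(-26) = -8500/16393 - 791674 = -12977920382/16393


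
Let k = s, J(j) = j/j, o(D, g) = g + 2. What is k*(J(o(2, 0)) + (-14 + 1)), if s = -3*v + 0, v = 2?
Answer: 72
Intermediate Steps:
o(D, g) = 2 + g
s = -6 (s = -3*2 + 0 = -6 + 0 = -6)
J(j) = 1
k = -6
k*(J(o(2, 0)) + (-14 + 1)) = -6*(1 + (-14 + 1)) = -6*(1 - 13) = -6*(-12) = 72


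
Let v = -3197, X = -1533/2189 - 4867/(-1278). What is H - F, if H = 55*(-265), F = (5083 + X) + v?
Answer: -46059033551/2797542 ≈ -16464.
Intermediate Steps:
X = 8694689/2797542 (X = -1533*1/2189 - 4867*(-1/1278) = -1533/2189 + 4867/1278 = 8694689/2797542 ≈ 3.1080)
F = 5284858901/2797542 (F = (5083 + 8694689/2797542) - 3197 = 14228600675/2797542 - 3197 = 5284858901/2797542 ≈ 1889.1)
H = -14575
H - F = -14575 - 1*5284858901/2797542 = -14575 - 5284858901/2797542 = -46059033551/2797542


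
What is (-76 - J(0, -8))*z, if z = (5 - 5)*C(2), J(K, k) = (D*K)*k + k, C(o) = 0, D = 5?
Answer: 0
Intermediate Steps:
J(K, k) = k + 5*K*k (J(K, k) = (5*K)*k + k = 5*K*k + k = k + 5*K*k)
z = 0 (z = (5 - 5)*0 = 0*0 = 0)
(-76 - J(0, -8))*z = (-76 - (-8)*(1 + 5*0))*0 = (-76 - (-8)*(1 + 0))*0 = (-76 - (-8))*0 = (-76 - 1*(-8))*0 = (-76 + 8)*0 = -68*0 = 0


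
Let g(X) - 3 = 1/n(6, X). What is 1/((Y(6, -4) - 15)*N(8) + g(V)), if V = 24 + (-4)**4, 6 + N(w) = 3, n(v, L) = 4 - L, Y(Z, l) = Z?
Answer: 276/8279 ≈ 0.033337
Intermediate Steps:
N(w) = -3 (N(w) = -6 + 3 = -3)
V = 280 (V = 24 + 256 = 280)
g(X) = 3 + 1/(4 - X)
1/((Y(6, -4) - 15)*N(8) + g(V)) = 1/((6 - 15)*(-3) + (-13 + 3*280)/(-4 + 280)) = 1/(-9*(-3) + (-13 + 840)/276) = 1/(27 + (1/276)*827) = 1/(27 + 827/276) = 1/(8279/276) = 276/8279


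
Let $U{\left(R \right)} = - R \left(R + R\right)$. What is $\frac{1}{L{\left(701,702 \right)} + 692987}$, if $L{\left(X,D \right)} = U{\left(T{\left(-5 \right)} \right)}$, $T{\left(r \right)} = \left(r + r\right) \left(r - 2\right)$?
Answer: $\frac{1}{683187} \approx 1.4637 \cdot 10^{-6}$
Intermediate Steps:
$T{\left(r \right)} = 2 r \left(-2 + r\right)$
$U{\left(R \right)} = - 2 R^{2}$ ($U{\left(R \right)} = - R 2 R = - 2 R^{2}$)
$L{\left(X,D \right)} = -9800$ ($L{\left(X,D \right)} = - 2 \left(2 \left(-5\right) \left(-2 - 5\right)\right)^{2} = - 2 \left(2 \left(-5\right) \left(-7\right)\right)^{2} = - 2 \cdot 70^{2} = \left(-2\right) 4900 = -9800$)
$\frac{1}{L{\left(701,702 \right)} + 692987} = \frac{1}{-9800 + 692987} = \frac{1}{683187}$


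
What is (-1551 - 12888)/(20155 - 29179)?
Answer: 4813/3008 ≈ 1.6001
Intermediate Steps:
(-1551 - 12888)/(20155 - 29179) = -14439/(-9024) = -14439*(-1/9024) = 4813/3008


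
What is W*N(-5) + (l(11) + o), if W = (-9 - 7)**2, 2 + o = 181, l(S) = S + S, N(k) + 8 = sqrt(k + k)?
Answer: -1847 + 256*I*sqrt(10) ≈ -1847.0 + 809.54*I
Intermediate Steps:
N(k) = -8 + sqrt(2)*sqrt(k) (N(k) = -8 + sqrt(k + k) = -8 + sqrt(2*k) = -8 + sqrt(2)*sqrt(k))
l(S) = 2*S
o = 179 (o = -2 + 181 = 179)
W = 256 (W = (-16)**2 = 256)
W*N(-5) + (l(11) + o) = 256*(-8 + sqrt(2)*sqrt(-5)) + (2*11 + 179) = 256*(-8 + sqrt(2)*(I*sqrt(5))) + (22 + 179) = 256*(-8 + I*sqrt(10)) + 201 = (-2048 + 256*I*sqrt(10)) + 201 = -1847 + 256*I*sqrt(10)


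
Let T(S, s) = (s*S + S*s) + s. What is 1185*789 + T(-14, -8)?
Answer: 935181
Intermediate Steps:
T(S, s) = s + 2*S*s (T(S, s) = (S*s + S*s) + s = 2*S*s + s = s + 2*S*s)
1185*789 + T(-14, -8) = 1185*789 - 8*(1 + 2*(-14)) = 934965 - 8*(1 - 28) = 934965 - 8*(-27) = 934965 + 216 = 935181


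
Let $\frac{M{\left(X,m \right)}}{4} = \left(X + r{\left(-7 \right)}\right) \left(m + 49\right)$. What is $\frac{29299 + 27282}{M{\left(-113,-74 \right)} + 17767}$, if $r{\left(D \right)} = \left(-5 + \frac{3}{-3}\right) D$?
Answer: $\frac{56581}{24867} \approx 2.2753$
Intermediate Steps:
$r{\left(D \right)} = - 6 D$ ($r{\left(D \right)} = \left(-5 + 3 \left(- \frac{1}{3}\right)\right) D = \left(-5 - 1\right) D = - 6 D$)
$M{\left(X,m \right)} = 4 \left(42 + X\right) \left(49 + m\right)$ ($M{\left(X,m \right)} = 4 \left(X - -42\right) \left(m + 49\right) = 4 \left(X + 42\right) \left(49 + m\right) = 4 \left(42 + X\right) \left(49 + m\right)$)
$\frac{29299 + 27282}{M{\left(-113,-74 \right)} + 17767} = \frac{29299 + 27282}{\left(8232 + 168 \left(-74\right) + 196 \left(-113\right) + 4 \left(-113\right) \left(-74\right)\right) + 17767} = \frac{56581}{\left(8232 - 12432 - 22148 + 33448\right) + 17767} = \frac{56581}{7100 + 17767} = \frac{56581}{24867}$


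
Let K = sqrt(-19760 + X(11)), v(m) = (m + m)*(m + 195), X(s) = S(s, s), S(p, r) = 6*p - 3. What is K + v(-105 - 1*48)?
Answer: -12852 + I*sqrt(19697) ≈ -12852.0 + 140.35*I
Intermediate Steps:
S(p, r) = -3 + 6*p
X(s) = -3 + 6*s
v(m) = 2*m*(195 + m) (v(m) = (2*m)*(195 + m) = 2*m*(195 + m))
K = I*sqrt(19697) (K = sqrt(-19760 + (-3 + 6*11)) = sqrt(-19760 + (-3 + 66)) = sqrt(-19760 + 63) = sqrt(-19697) = I*sqrt(19697) ≈ 140.35*I)
K + v(-105 - 1*48) = I*sqrt(19697) + 2*(-105 - 1*48)*(195 + (-105 - 1*48)) = I*sqrt(19697) + 2*(-105 - 48)*(195 + (-105 - 48)) = I*sqrt(19697) + 2*(-153)*(195 - 153) = I*sqrt(19697) + 2*(-153)*42 = I*sqrt(19697) - 12852 = -12852 + I*sqrt(19697)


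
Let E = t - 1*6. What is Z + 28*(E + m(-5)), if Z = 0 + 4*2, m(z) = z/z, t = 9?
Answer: 120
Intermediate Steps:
E = 3 (E = 9 - 1*6 = 9 - 6 = 3)
m(z) = 1
Z = 8 (Z = 0 + 8 = 8)
Z + 28*(E + m(-5)) = 8 + 28*(3 + 1) = 8 + 28*4 = 8 + 112 = 120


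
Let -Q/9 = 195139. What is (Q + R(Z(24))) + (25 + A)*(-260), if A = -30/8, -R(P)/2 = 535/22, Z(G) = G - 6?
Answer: -19380071/11 ≈ -1.7618e+6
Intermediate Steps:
Z(G) = -6 + G
Q = -1756251 (Q = -9*195139 = -1756251)
R(P) = -535/11 (R(P) = -1070/22 = -2*535/22 = -535/11)
A = -15/4 (A = -30/8 = -10*3/8 = -15/4 ≈ -3.7500)
(Q + R(Z(24))) + (25 + A)*(-260) = (-1756251 - 535/11) + (25 - 15/4)*(-260) = -19319296/11 + (85/4)*(-260) = -19319296/11 - 5525 = -19380071/11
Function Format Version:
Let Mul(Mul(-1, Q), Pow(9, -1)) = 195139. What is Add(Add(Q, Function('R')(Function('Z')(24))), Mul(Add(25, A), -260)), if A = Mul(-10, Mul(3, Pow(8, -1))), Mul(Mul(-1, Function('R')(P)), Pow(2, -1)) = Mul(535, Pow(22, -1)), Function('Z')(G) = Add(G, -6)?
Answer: Rational(-19380071, 11) ≈ -1.7618e+6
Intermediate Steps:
Function('Z')(G) = Add(-6, G)
Q = -1756251 (Q = Mul(-9, 195139) = -1756251)
Function('R')(P) = Rational(-535, 11) (Function('R')(P) = Mul(-2, Mul(535, Pow(22, -1))) = Mul(-2, Mul(535, Rational(1, 22))) = Mul(-2, Rational(535, 22)) = Rational(-535, 11))
A = Rational(-15, 4) (A = Mul(-10, Mul(3, Rational(1, 8))) = Mul(-10, Rational(3, 8)) = Rational(-15, 4) ≈ -3.7500)
Add(Add(Q, Function('R')(Function('Z')(24))), Mul(Add(25, A), -260)) = Add(Add(-1756251, Rational(-535, 11)), Mul(Add(25, Rational(-15, 4)), -260)) = Add(Rational(-19319296, 11), Mul(Rational(85, 4), -260)) = Add(Rational(-19319296, 11), -5525) = Rational(-19380071, 11)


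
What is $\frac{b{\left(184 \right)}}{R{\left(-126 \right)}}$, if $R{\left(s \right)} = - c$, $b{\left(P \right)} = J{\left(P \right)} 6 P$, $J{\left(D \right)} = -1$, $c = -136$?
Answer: $- \frac{138}{17} \approx -8.1176$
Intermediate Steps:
$b{\left(P \right)} = - 6 P$ ($b{\left(P \right)} = \left(-1\right) 6 P = - 6 P$)
$R{\left(s \right)} = 136$ ($R{\left(s \right)} = \left(-1\right) \left(-136\right) = 136$)
$\frac{b{\left(184 \right)}}{R{\left(-126 \right)}} = \frac{\left(-6\right) 184}{136} = \left(-1104\right) \frac{1}{136} = - \frac{138}{17}$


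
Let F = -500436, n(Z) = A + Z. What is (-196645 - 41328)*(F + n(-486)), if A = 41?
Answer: 119196154213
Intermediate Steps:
n(Z) = 41 + Z
(-196645 - 41328)*(F + n(-486)) = (-196645 - 41328)*(-500436 + (41 - 486)) = -237973*(-500436 - 445) = -237973*(-500881) = 119196154213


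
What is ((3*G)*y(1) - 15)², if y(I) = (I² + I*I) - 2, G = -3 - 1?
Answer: 225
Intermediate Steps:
G = -4
y(I) = -2 + 2*I² (y(I) = (I² + I²) - 2 = 2*I² - 2 = -2 + 2*I²)
((3*G)*y(1) - 15)² = ((3*(-4))*(-2 + 2*1²) - 15)² = (-12*(-2 + 2*1) - 15)² = (-12*(-2 + 2) - 15)² = (-12*0 - 15)² = (0 - 15)² = (-15)² = 225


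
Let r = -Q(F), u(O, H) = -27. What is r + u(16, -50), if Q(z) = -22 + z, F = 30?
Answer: -35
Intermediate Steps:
r = -8 (r = -(-22 + 30) = -1*8 = -8)
r + u(16, -50) = -8 - 27 = -35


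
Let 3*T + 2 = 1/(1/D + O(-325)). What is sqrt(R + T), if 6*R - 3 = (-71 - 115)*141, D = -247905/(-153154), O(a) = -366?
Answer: I*sqrt(80694760339121733267)/135870114 ≈ 66.115*I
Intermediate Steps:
D = 247905/153154 (D = -247905*(-1/153154) = 247905/153154 ≈ 1.6187)
R = -8741/2 (R = 1/2 + ((-71 - 115)*141)/6 = 1/2 + (-186*141)/6 = 1/2 + (1/6)*(-26226) = 1/2 - 4371 = -8741/2 ≈ -4370.5)
T = -181408057/271740228 (T = -2/3 + 1/(3*(1/(247905/153154) - 366)) = -2/3 + 1/(3*(153154/247905 - 366)) = -2/3 + 1/(3*(-90580076/247905)) = -2/3 + (1/3)*(-247905/90580076) = -2/3 - 82635/90580076 = -181408057/271740228 ≈ -0.66758)
sqrt(R + T) = sqrt(-8741/2 - 181408057/271740228) = sqrt(-1187822074531/271740228) = I*sqrt(80694760339121733267)/135870114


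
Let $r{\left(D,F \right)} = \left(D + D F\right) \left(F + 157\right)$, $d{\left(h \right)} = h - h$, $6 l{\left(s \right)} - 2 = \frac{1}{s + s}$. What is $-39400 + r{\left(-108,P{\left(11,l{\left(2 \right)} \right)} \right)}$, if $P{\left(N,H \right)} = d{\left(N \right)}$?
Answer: $-56356$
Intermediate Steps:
$l{\left(s \right)} = \frac{1}{3} + \frac{1}{12 s}$ ($l{\left(s \right)} = \frac{1}{3} + \frac{1}{6 \left(s + s\right)} = \frac{1}{3} + \frac{1}{6 \cdot 2 s} = \frac{1}{3} + \frac{\frac{1}{2} \frac{1}{s}}{6} = \frac{1}{3} + \frac{1}{12 s}$)
$d{\left(h \right)} = 0$
$P{\left(N,H \right)} = 0$
$r{\left(D,F \right)} = \left(157 + F\right) \left(D + D F\right)$ ($r{\left(D,F \right)} = \left(D + D F\right) \left(157 + F\right) = \left(157 + F\right) \left(D + D F\right)$)
$-39400 + r{\left(-108,P{\left(11,l{\left(2 \right)} \right)} \right)} = -39400 - 108 \left(157 + 0^{2} + 158 \cdot 0\right) = -39400 - 108 \left(157 + 0 + 0\right) = -39400 - 16956 = -56356$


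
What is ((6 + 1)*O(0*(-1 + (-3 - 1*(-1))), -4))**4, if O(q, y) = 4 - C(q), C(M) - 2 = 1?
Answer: 2401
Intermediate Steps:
C(M) = 3 (C(M) = 2 + 1 = 3)
O(q, y) = 1 (O(q, y) = 4 - 1*3 = 4 - 3 = 1)
((6 + 1)*O(0*(-1 + (-3 - 1*(-1))), -4))**4 = ((6 + 1)*1)**4 = (7*1)**4 = 7**4 = 2401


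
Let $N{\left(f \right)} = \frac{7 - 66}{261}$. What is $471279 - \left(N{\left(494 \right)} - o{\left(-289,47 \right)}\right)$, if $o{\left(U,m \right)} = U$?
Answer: $\frac{122928449}{261} \approx 4.7099 \cdot 10^{5}$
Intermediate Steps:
$N{\left(f \right)} = - \frac{59}{261}$ ($N{\left(f \right)} = \left(7 - 66\right) \frac{1}{261} = \left(-59\right) \frac{1}{261} = - \frac{59}{261}$)
$471279 - \left(N{\left(494 \right)} - o{\left(-289,47 \right)}\right) = 471279 - \left(- \frac{59}{261} - -289\right) = 471279 - \left(- \frac{59}{261} + 289\right) = 471279 - \frac{75370}{261} = \frac{122928449}{261}$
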